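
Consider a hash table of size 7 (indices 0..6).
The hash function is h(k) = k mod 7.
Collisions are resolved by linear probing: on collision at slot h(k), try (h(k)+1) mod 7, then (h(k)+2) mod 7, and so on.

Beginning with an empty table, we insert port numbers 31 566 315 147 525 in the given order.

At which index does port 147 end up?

31 hashes to 3; slot 3 is free => place at 3.
566 hashes to 6; slot 6 is free => place at 6.
315 hashes to 0; slot 0 is free => place at 0.
147 hashes to 0; 0 taken => place at 1.
525 hashes to 0; 0,1 taken => place at 2.
Table: [315, 147, 525, 31, —, —, 566]

1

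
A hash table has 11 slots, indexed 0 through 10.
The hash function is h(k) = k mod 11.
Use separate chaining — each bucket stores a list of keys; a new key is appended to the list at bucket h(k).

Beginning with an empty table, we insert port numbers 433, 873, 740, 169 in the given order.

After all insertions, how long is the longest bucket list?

433 → bucket 4
873 → bucket 4 (collision)
740 → bucket 3
169 → bucket 4 (collision)
Final buckets:
0: -
1: -
2: -
3: 740
4: 433 -> 873 -> 169
5: -
6: -
7: -
8: -
9: -
10: -

3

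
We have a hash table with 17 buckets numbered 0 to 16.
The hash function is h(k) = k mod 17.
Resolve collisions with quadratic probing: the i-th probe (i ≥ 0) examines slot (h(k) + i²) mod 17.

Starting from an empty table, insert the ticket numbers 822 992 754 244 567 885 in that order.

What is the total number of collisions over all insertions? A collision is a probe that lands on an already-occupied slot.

822: h=6 -> slot 6
992: h=6, probe 6,7 -> slot 7
754: h=6, probe 6,7,10 -> slot 10
244: h=6, probe 6,7,10,15 -> slot 15
567: h=6, probe 6,7,10,15,5 -> slot 5
885: h=1 -> slot 1
Table: [., 885, ., ., ., 567, 822, 992, ., ., 754, ., ., ., ., 244, .]

10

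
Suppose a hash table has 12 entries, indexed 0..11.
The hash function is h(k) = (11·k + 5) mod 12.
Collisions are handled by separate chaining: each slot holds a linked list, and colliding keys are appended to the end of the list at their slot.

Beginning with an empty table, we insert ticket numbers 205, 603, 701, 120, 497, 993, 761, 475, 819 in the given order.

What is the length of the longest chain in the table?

3

Insert 205: h=4, bucket 4 empty -> new chain.
Insert 603: h=2, bucket 2 empty -> new chain.
Insert 701: h=0, bucket 0 empty -> new chain.
Insert 120: h=5, bucket 5 empty -> new chain.
Insert 497: h=0, bucket 0 nonempty -> append to chain.
Insert 993: h=8, bucket 8 empty -> new chain.
Insert 761: h=0, bucket 0 nonempty -> append to chain.
Insert 475: h=10, bucket 10 empty -> new chain.
Insert 819: h=2, bucket 2 nonempty -> append to chain.
Final buckets:
0: 701 -> 497 -> 761
1: _
2: 603 -> 819
3: _
4: 205
5: 120
6: _
7: _
8: 993
9: _
10: 475
11: _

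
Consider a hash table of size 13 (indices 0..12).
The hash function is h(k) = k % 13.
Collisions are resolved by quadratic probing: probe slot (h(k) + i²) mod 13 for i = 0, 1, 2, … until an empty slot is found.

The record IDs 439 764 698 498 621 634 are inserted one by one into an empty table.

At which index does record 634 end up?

6

439 hashes to 10; slot 10 is free → place at 10.
764 hashes to 10; 10 taken → place at 11.
698 hashes to 9; slot 9 is free → place at 9.
498 hashes to 4; slot 4 is free → place at 4.
621 hashes to 10; 10,11 taken → place at 1.
634 hashes to 10; 10,11,1 taken → place at 6.
Table: [_, 621, _, _, 498, _, 634, _, _, 698, 439, 764, _]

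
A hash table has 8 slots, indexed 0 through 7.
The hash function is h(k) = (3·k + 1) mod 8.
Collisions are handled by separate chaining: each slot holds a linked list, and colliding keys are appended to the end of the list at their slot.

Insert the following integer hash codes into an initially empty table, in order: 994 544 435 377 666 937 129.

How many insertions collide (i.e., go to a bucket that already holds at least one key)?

Insert 994: h=7, bucket 7 empty -> new chain.
Insert 544: h=1, bucket 1 empty -> new chain.
Insert 435: h=2, bucket 2 empty -> new chain.
Insert 377: h=4, bucket 4 empty -> new chain.
Insert 666: h=7, bucket 7 nonempty -> append to chain.
Insert 937: h=4, bucket 4 nonempty -> append to chain.
Insert 129: h=4, bucket 4 nonempty -> append to chain.
Final buckets:
0: —
1: 544
2: 435
3: —
4: 377 -> 937 -> 129
5: —
6: —
7: 994 -> 666

3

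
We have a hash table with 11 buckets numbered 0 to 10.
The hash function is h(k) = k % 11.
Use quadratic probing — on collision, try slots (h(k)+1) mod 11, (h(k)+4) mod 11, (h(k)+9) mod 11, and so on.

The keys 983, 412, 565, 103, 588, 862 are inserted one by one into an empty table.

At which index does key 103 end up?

2

983: h=4 → slot 4
412: h=5 → slot 5
565: h=4, probe 4,5,8 → slot 8
103: h=4, probe 4,5,8,2 → slot 2
588: h=5, probe 5,6 → slot 6
862: h=4, probe 4,5,8,2,9 → slot 9
Table: [∅, ∅, 103, ∅, 983, 412, 588, ∅, 565, 862, ∅]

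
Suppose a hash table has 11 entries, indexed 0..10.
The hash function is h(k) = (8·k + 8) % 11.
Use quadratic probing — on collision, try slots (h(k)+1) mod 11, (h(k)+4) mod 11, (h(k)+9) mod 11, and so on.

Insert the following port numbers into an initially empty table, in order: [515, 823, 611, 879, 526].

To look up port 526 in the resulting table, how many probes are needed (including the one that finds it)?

Insert 515: h=3, slot 3 empty → index 3.
Insert 823: h=3, slot 3 occupied → index 4.
Insert 611: h=1, slot 1 empty → index 1.
Insert 879: h=0, slot 0 empty → index 0.
Insert 526: h=3, slots 3,4 occupied → index 7.
Table: [879, 611, _, 515, 823, _, _, 526, _, _, _]
Lookup 526: h=3, probe 3,4,7 → found at 7.

3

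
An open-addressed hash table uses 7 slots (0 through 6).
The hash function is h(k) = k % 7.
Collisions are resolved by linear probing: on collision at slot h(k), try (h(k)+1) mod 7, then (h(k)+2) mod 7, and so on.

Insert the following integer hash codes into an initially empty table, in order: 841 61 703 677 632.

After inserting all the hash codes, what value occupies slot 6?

Insert 841: h=1, slot 1 empty → index 1.
Insert 61: h=5, slot 5 empty → index 5.
Insert 703: h=3, slot 3 empty → index 3.
Insert 677: h=5, slot 5 occupied → index 6.
Insert 632: h=2, slot 2 empty → index 2.
Table: [—, 841, 632, 703, —, 61, 677]

677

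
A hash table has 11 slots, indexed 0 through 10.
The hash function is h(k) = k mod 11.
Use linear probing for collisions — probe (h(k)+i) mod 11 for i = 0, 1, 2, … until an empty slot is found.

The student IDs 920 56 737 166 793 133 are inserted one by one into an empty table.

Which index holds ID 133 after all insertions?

Insert 920: h=7, slot 7 empty => index 7.
Insert 56: h=1, slot 1 empty => index 1.
Insert 737: h=0, slot 0 empty => index 0.
Insert 166: h=1, slot 1 occupied => index 2.
Insert 793: h=1, slots 1,2 occupied => index 3.
Insert 133: h=1, slots 1,2,3 occupied => index 4.
Table: [737, 56, 166, 793, 133, ., ., 920, ., ., .]

4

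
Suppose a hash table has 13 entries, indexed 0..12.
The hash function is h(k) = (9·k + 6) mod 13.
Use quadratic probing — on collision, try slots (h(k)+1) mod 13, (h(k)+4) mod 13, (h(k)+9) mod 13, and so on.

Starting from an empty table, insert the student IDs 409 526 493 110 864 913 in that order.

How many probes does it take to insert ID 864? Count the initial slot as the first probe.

4

Insert 409: h=8, slot 8 empty → index 8.
Insert 526: h=8, slot 8 occupied → index 9.
Insert 493: h=10, slot 10 empty → index 10.
Insert 110: h=8, slots 8,9 occupied → index 12.
Insert 864: h=8, slots 8,9,12 occupied → index 4.
Insert 913: h=7, slot 7 empty → index 7.
Table: [_, _, _, _, 864, _, _, 913, 409, 526, 493, _, 110]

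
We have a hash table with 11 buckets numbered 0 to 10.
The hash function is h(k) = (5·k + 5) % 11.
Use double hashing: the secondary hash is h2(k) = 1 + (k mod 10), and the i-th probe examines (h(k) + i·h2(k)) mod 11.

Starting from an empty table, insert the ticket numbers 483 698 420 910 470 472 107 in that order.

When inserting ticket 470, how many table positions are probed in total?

2

483: h=0 => slot 0
698: h=8 => slot 8
420: h=4 => slot 4
910: h=1 => slot 1
470: h=1, h2=1, probe 1,2 => slot 2
472: h=0, h2=3, probe 0,3 => slot 3
107: h=1, h2=8, probe 1,9 => slot 9
Table: [483, 910, 470, 472, 420, _, _, _, 698, 107, _]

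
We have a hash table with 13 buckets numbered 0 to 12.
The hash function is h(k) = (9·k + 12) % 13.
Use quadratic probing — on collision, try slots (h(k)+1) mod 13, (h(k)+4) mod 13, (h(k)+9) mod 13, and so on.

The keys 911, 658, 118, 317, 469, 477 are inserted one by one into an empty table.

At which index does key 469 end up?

Insert 911: h=8, slot 8 empty -> index 8.
Insert 658: h=6, slot 6 empty -> index 6.
Insert 118: h=8, slot 8 occupied -> index 9.
Insert 317: h=5, slot 5 empty -> index 5.
Insert 469: h=8, slots 8,9 occupied -> index 12.
Insert 477: h=2, slot 2 empty -> index 2.
Table: [∅, ∅, 477, ∅, ∅, 317, 658, ∅, 911, 118, ∅, ∅, 469]

12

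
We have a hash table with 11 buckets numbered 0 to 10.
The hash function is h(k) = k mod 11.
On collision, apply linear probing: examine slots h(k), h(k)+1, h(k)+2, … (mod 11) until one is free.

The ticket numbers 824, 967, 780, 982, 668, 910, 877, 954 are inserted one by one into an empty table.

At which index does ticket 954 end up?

824: h=10 → slot 10
967: h=10, probe 10,0 → slot 0
780: h=10, probe 10,0,1 → slot 1
982: h=3 → slot 3
668: h=8 → slot 8
910: h=8, probe 8,9 → slot 9
877: h=8, probe 8,9,10,0,1,2 → slot 2
954: h=8, probe 8,9,10,0,1,2,3,4 → slot 4
Table: [967, 780, 877, 982, 954, —, —, —, 668, 910, 824]

4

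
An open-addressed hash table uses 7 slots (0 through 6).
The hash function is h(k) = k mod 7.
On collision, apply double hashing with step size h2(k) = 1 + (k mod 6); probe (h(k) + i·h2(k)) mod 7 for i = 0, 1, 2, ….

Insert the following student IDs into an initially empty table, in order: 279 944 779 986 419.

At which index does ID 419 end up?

4

279: h=6 -> slot 6
944: h=6, h2=3, probe 6,2 -> slot 2
779: h=2, h2=6, probe 2,1 -> slot 1
986: h=6, h2=3, probe 6,2,5 -> slot 5
419: h=6, h2=6, probe 6,5,4 -> slot 4
Table: [_, 779, 944, _, 419, 986, 279]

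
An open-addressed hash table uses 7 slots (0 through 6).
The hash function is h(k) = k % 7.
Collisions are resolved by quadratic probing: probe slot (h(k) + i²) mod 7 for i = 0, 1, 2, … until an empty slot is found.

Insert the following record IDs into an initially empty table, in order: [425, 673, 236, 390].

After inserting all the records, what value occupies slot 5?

425

425: h=5 => slot 5
673: h=1 => slot 1
236: h=5, probe 5,6 => slot 6
390: h=5, probe 5,6,2 => slot 2
Table: [∅, 673, 390, ∅, ∅, 425, 236]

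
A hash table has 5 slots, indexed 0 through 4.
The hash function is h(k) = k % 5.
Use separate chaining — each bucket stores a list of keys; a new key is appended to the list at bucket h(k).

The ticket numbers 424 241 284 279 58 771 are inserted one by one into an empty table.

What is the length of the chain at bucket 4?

Insert 424: h=4, bucket 4 empty -> new chain.
Insert 241: h=1, bucket 1 empty -> new chain.
Insert 284: h=4, bucket 4 nonempty -> append to chain.
Insert 279: h=4, bucket 4 nonempty -> append to chain.
Insert 58: h=3, bucket 3 empty -> new chain.
Insert 771: h=1, bucket 1 nonempty -> append to chain.
Final buckets:
0: _
1: 241 -> 771
2: _
3: 58
4: 424 -> 284 -> 279

3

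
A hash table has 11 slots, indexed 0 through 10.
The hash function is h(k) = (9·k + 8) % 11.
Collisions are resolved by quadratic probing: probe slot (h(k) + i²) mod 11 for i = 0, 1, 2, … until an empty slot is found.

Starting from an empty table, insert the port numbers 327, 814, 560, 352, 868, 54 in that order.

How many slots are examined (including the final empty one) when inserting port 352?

Insert 327: h=3, slot 3 empty → index 3.
Insert 814: h=8, slot 8 empty → index 8.
Insert 560: h=10, slot 10 empty → index 10.
Insert 352: h=8, slot 8 occupied → index 9.
Insert 868: h=10, slot 10 occupied → index 0.
Insert 54: h=10, slots 10,0,3,8 occupied → index 4.
Table: [868, -, -, 327, 54, -, -, -, 814, 352, 560]

2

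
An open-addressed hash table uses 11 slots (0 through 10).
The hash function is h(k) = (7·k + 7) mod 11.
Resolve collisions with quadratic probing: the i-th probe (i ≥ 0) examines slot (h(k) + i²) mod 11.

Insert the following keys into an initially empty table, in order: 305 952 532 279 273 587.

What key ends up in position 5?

305 hashes to 8; slot 8 is free → place at 8.
952 hashes to 5; slot 5 is free → place at 5.
532 hashes to 2; slot 2 is free → place at 2.
279 hashes to 2; 2 taken → place at 3.
273 hashes to 4; slot 4 is free → place at 4.
587 hashes to 2; 2,3 taken → place at 6.
Table: [., ., 532, 279, 273, 952, 587, ., 305, ., .]

952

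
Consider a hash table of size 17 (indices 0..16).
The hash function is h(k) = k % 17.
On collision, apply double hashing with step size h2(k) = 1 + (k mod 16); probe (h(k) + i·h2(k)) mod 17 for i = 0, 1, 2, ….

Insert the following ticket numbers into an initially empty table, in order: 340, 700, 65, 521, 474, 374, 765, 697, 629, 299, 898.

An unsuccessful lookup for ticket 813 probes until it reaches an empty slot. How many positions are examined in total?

5

340: h=0 -> slot 0
700: h=3 -> slot 3
65: h=14 -> slot 14
521: h=11 -> slot 11
474: h=15 -> slot 15
374: h=0, h2=7, probe 0,7 -> slot 7
765: h=0, h2=14, probe 0,14,11,8 -> slot 8
697: h=0, h2=10, probe 0,10 -> slot 10
629: h=0, h2=6, probe 0,6 -> slot 6
299: h=10, h2=12, probe 10,5 -> slot 5
898: h=14, h2=3, probe 14,0,3,6,9 -> slot 9
Table: [340, ., ., 700, ., 299, 629, 374, 765, 898, 697, 521, ., ., 65, 474, .]
Lookup 813: h=14, h2=14, probe 14,11,8,5,2 → slot 2 empty, not found.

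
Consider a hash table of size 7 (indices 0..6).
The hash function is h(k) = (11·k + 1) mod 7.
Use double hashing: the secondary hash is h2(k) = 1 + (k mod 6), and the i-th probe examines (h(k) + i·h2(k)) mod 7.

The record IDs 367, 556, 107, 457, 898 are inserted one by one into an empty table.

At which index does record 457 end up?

367: h=6 => slot 6
556: h=6, h2=5, probe 6,4 => slot 4
107: h=2 => slot 2
457: h=2, h2=2, probe 2,4,6,1 => slot 1
898: h=2, h2=5, probe 2,0 => slot 0
Table: [898, 457, 107, ∅, 556, ∅, 367]

1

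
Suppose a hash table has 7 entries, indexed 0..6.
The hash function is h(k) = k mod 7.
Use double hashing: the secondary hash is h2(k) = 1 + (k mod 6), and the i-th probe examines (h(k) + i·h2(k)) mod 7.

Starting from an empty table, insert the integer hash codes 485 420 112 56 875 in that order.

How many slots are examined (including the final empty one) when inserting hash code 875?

2

485: h=2 => slot 2
420: h=0 => slot 0
112: h=0, h2=5, probe 0,5 => slot 5
56: h=0, h2=3, probe 0,3 => slot 3
875: h=0, h2=6, probe 0,6 => slot 6
Table: [420, ∅, 485, 56, ∅, 112, 875]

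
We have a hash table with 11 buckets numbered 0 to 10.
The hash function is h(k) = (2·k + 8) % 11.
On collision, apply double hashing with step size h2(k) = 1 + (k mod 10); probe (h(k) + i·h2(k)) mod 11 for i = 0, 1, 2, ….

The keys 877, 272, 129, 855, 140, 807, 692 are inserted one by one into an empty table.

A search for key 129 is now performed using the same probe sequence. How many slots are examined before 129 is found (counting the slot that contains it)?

877: h=2 → slot 2
272: h=2, h2=3, probe 2,5 → slot 5
129: h=2, h2=10, probe 2,1 → slot 1
855: h=2, h2=6, probe 2,8 → slot 8
140: h=2, h2=1, probe 2,3 → slot 3
807: h=5, h2=8, probe 5,2,10 → slot 10
692: h=6 → slot 6
Table: [-, 129, 877, 140, -, 272, 692, -, 855, -, 807]
Lookup 129: h=2, h2=10, probe 2,1 → found at 1.

2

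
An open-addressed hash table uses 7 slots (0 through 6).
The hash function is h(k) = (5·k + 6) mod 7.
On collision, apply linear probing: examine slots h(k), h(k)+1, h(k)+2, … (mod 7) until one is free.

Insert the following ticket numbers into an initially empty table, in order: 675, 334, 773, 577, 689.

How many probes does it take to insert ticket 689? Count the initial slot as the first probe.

5

675 hashes to 0; slot 0 is free => place at 0.
334 hashes to 3; slot 3 is free => place at 3.
773 hashes to 0; 0 taken => place at 1.
577 hashes to 0; 0,1 taken => place at 2.
689 hashes to 0; 0,1,2,3 taken => place at 4.
Table: [675, 773, 577, 334, 689, ∅, ∅]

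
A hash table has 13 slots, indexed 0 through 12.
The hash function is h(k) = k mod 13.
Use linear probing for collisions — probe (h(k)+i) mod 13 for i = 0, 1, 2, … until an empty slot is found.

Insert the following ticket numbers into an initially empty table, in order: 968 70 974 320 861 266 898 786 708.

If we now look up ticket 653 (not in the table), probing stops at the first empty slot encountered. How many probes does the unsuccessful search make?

968: h=6 -> slot 6
70: h=5 -> slot 5
974: h=12 -> slot 12
320: h=8 -> slot 8
861: h=3 -> slot 3
266: h=6, probe 6,7 -> slot 7
898: h=1 -> slot 1
786: h=6, probe 6,7,8,9 -> slot 9
708: h=6, probe 6,7,8,9,10 -> slot 10
Table: [—, 898, —, 861, —, 70, 968, 266, 320, 786, 708, —, 974]
Lookup 653: h=3, probe 3,4 → slot 4 empty, not found.

2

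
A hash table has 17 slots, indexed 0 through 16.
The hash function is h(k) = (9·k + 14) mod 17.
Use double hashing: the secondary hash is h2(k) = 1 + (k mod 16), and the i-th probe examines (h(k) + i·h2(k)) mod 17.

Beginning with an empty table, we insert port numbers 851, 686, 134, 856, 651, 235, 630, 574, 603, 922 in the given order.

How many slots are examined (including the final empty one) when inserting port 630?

3

851 hashes to 6; slot 6 is free → place at 6.
686 hashes to 0; slot 0 is free → place at 0.
134 hashes to 13; slot 13 is free → place at 13.
856 hashes to 0, h2=9; 0 taken → place at 9.
651 hashes to 8; slot 8 is free → place at 8.
235 hashes to 4; slot 4 is free → place at 4.
630 hashes to 6, h2=7; 6,13 taken → place at 3.
574 hashes to 12; slot 12 is free → place at 12.
603 hashes to 1; slot 1 is free → place at 1.
922 hashes to 16; slot 16 is free → place at 16.
Table: [686, 603, ∅, 630, 235, ∅, 851, ∅, 651, 856, ∅, ∅, 574, 134, ∅, ∅, 922]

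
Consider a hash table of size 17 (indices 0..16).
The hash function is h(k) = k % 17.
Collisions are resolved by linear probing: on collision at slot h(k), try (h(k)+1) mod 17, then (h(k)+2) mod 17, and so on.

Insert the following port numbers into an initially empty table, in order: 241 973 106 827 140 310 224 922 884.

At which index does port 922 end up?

Insert 241: h=3, slot 3 empty => index 3.
Insert 973: h=4, slot 4 empty => index 4.
Insert 106: h=4, slot 4 occupied => index 5.
Insert 827: h=11, slot 11 empty => index 11.
Insert 140: h=4, slots 4,5 occupied => index 6.
Insert 310: h=4, slots 4,5,6 occupied => index 7.
Insert 224: h=3, slots 3,4,5,6,7 occupied => index 8.
Insert 922: h=4, slots 4,5,6,7,8 occupied => index 9.
Insert 884: h=0, slot 0 empty => index 0.
Table: [884, —, —, 241, 973, 106, 140, 310, 224, 922, —, 827, —, —, —, —, —]

9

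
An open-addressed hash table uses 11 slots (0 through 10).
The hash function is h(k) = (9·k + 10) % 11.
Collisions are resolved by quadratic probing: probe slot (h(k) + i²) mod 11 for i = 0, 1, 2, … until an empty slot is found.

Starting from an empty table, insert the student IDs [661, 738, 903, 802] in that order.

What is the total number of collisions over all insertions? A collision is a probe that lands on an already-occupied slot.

4

661 hashes to 8; slot 8 is free => place at 8.
738 hashes to 8; 8 taken => place at 9.
903 hashes to 8; 8,9 taken => place at 1.
802 hashes to 1; 1 taken => place at 2.
Table: [∅, 903, 802, ∅, ∅, ∅, ∅, ∅, 661, 738, ∅]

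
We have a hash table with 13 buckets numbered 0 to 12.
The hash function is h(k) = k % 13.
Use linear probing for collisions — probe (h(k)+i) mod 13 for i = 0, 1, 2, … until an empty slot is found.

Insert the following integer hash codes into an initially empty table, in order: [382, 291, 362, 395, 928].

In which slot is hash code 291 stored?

382: h=5 => slot 5
291: h=5, probe 5,6 => slot 6
362: h=11 => slot 11
395: h=5, probe 5,6,7 => slot 7
928: h=5, probe 5,6,7,8 => slot 8
Table: [∅, ∅, ∅, ∅, ∅, 382, 291, 395, 928, ∅, ∅, 362, ∅]

6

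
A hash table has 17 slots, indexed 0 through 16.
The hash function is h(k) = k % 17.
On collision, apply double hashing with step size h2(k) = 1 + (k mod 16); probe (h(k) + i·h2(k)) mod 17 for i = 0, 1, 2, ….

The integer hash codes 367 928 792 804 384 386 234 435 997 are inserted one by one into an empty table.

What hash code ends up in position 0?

367 hashes to 10; slot 10 is free => place at 10.
928 hashes to 10, h2=1; 10 taken => place at 11.
792 hashes to 10, h2=9; 10 taken => place at 2.
804 hashes to 5; slot 5 is free => place at 5.
384 hashes to 10, h2=1; 10,11 taken => place at 12.
386 hashes to 12, h2=3; 12 taken => place at 15.
234 hashes to 13; slot 13 is free => place at 13.
435 hashes to 10, h2=4; 10 taken => place at 14.
997 hashes to 11, h2=6; 11 taken => place at 0.
Table: [997, _, 792, _, _, 804, _, _, _, _, 367, 928, 384, 234, 435, 386, _]

997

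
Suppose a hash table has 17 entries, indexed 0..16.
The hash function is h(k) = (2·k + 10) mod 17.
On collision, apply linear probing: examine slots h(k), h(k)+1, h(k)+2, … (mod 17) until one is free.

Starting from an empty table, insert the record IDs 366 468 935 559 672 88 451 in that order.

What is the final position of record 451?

Insert 366: h=11, slot 11 empty -> index 11.
Insert 468: h=11, slot 11 occupied -> index 12.
Insert 935: h=10, slot 10 empty -> index 10.
Insert 559: h=6, slot 6 empty -> index 6.
Insert 672: h=11, slots 11,12 occupied -> index 13.
Insert 88: h=16, slot 16 empty -> index 16.
Insert 451: h=11, slots 11,12,13 occupied -> index 14.
Table: [-, -, -, -, -, -, 559, -, -, -, 935, 366, 468, 672, 451, -, 88]

14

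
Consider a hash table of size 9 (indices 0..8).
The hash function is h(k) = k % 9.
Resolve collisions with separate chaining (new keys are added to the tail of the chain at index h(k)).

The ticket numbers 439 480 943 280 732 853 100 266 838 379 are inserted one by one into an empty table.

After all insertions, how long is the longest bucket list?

4

Insert 439: h=7, bucket 7 empty -> new chain.
Insert 480: h=3, bucket 3 empty -> new chain.
Insert 943: h=7, bucket 7 nonempty -> append to chain.
Insert 280: h=1, bucket 1 empty -> new chain.
Insert 732: h=3, bucket 3 nonempty -> append to chain.
Insert 853: h=7, bucket 7 nonempty -> append to chain.
Insert 100: h=1, bucket 1 nonempty -> append to chain.
Insert 266: h=5, bucket 5 empty -> new chain.
Insert 838: h=1, bucket 1 nonempty -> append to chain.
Insert 379: h=1, bucket 1 nonempty -> append to chain.
Final buckets:
0: .
1: 280 -> 100 -> 838 -> 379
2: .
3: 480 -> 732
4: .
5: 266
6: .
7: 439 -> 943 -> 853
8: .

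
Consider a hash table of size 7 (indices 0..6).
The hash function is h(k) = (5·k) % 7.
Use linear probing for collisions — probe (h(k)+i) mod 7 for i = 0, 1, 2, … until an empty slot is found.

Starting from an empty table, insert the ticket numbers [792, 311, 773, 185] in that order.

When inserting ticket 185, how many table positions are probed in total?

792: h=5 → slot 5
311: h=1 → slot 1
773: h=1, probe 1,2 → slot 2
185: h=1, probe 1,2,3 → slot 3
Table: [—, 311, 773, 185, —, 792, —]

3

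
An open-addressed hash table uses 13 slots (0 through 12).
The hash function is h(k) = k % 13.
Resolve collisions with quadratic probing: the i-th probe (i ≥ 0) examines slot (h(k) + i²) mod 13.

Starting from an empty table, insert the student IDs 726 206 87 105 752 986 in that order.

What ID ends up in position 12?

206

726: h=11 => slot 11
206: h=11, probe 11,12 => slot 12
87: h=9 => slot 9
105: h=1 => slot 1
752: h=11, probe 11,12,2 => slot 2
986: h=11, probe 11,12,2,7 => slot 7
Table: [—, 105, 752, —, —, —, —, 986, —, 87, —, 726, 206]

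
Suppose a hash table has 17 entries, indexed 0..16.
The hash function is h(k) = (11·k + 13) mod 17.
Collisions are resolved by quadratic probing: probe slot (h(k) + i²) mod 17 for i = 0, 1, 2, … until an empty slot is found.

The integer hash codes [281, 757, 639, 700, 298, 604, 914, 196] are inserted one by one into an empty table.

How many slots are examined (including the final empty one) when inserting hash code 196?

281: h=10 → slot 10
757: h=10, probe 10,11 → slot 11
639: h=4 → slot 4
700: h=12 → slot 12
298: h=10, probe 10,11,14 → slot 14
604: h=10, probe 10,11,14,2 → slot 2
914: h=3 → slot 3
196: h=10, probe 10,11,14,2,9 → slot 9
Table: [_, _, 604, 914, 639, _, _, _, _, 196, 281, 757, 700, _, 298, _, _]

5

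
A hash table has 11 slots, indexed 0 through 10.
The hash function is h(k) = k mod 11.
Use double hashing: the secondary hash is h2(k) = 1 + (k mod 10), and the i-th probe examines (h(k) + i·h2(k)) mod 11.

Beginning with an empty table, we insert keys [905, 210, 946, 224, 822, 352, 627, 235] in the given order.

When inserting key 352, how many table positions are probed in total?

905: h=3 => slot 3
210: h=1 => slot 1
946: h=0 => slot 0
224: h=4 => slot 4
822: h=8 => slot 8
352: h=0, h2=3, probe 0,3,6 => slot 6
627: h=0, h2=8, probe 0,8,5 => slot 5
235: h=4, h2=6, probe 4,10 => slot 10
Table: [946, 210, ∅, 905, 224, 627, 352, ∅, 822, ∅, 235]

3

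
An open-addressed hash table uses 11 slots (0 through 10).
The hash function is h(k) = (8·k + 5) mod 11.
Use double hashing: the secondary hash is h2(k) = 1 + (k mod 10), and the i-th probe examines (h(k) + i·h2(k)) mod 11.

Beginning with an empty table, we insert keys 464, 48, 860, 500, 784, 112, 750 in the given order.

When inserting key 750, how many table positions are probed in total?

5

Insert 464: h=10, slot 10 empty → index 10.
Insert 48: h=4, slot 4 empty → index 4.
Insert 860: h=10, h2=1, slot 10 occupied → index 0.
Insert 500: h=1, slot 1 empty → index 1.
Insert 784: h=7, slot 7 empty → index 7.
Insert 112: h=10, h2=3, slot 10 occupied → index 2.
Insert 750: h=10, h2=1, slots 10,0,1,2 occupied → index 3.
Table: [860, 500, 112, 750, 48, ∅, ∅, 784, ∅, ∅, 464]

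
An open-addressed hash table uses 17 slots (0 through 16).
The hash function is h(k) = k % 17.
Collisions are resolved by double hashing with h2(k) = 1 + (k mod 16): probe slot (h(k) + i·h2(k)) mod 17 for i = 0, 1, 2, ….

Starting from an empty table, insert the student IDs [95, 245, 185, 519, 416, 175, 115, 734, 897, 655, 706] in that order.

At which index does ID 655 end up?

6

Insert 95: h=10, slot 10 empty -> index 10.
Insert 245: h=7, slot 7 empty -> index 7.
Insert 185: h=15, slot 15 empty -> index 15.
Insert 519: h=9, slot 9 empty -> index 9.
Insert 416: h=8, slot 8 empty -> index 8.
Insert 175: h=5, slot 5 empty -> index 5.
Insert 115: h=13, slot 13 empty -> index 13.
Insert 734: h=3, slot 3 empty -> index 3.
Insert 897: h=13, h2=2, slots 13,15 occupied -> index 0.
Insert 655: h=9, h2=16, slots 9,8,7 occupied -> index 6.
Insert 706: h=9, h2=3, slot 9 occupied -> index 12.
Table: [897, ., ., 734, ., 175, 655, 245, 416, 519, 95, ., 706, 115, ., 185, .]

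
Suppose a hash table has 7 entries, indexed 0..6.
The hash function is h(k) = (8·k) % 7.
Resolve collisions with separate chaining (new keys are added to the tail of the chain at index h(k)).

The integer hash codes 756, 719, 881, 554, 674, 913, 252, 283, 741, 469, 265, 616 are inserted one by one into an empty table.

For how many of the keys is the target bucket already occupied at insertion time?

6

Insert 756: h=0, bucket 0 empty → new chain.
Insert 719: h=5, bucket 5 empty → new chain.
Insert 881: h=6, bucket 6 empty → new chain.
Insert 554: h=1, bucket 1 empty → new chain.
Insert 674: h=2, bucket 2 empty → new chain.
Insert 913: h=3, bucket 3 empty → new chain.
Insert 252: h=0, bucket 0 nonempty → append to chain.
Insert 283: h=3, bucket 3 nonempty → append to chain.
Insert 741: h=6, bucket 6 nonempty → append to chain.
Insert 469: h=0, bucket 0 nonempty → append to chain.
Insert 265: h=6, bucket 6 nonempty → append to chain.
Insert 616: h=0, bucket 0 nonempty → append to chain.
Final buckets:
0: 756 -> 252 -> 469 -> 616
1: 554
2: 674
3: 913 -> 283
4: ∅
5: 719
6: 881 -> 741 -> 265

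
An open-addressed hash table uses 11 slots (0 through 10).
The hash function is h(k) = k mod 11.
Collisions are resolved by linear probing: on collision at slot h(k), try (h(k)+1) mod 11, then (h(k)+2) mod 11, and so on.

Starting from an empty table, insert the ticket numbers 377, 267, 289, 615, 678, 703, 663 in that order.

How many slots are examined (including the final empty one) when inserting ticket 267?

2

377: h=3 → slot 3
267: h=3, probe 3,4 → slot 4
289: h=3, probe 3,4,5 → slot 5
615: h=10 → slot 10
678: h=7 → slot 7
703: h=10, probe 10,0 → slot 0
663: h=3, probe 3,4,5,6 → slot 6
Table: [703, ., ., 377, 267, 289, 663, 678, ., ., 615]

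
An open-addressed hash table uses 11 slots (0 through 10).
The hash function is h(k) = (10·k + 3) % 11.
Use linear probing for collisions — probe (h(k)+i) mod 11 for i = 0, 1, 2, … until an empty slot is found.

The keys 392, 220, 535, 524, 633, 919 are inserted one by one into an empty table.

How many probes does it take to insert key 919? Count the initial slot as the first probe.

4

Insert 392: h=7, slot 7 empty => index 7.
Insert 220: h=3, slot 3 empty => index 3.
Insert 535: h=7, slot 7 occupied => index 8.
Insert 524: h=7, slots 7,8 occupied => index 9.
Insert 633: h=8, slots 8,9 occupied => index 10.
Insert 919: h=8, slots 8,9,10 occupied => index 0.
Table: [919, _, _, 220, _, _, _, 392, 535, 524, 633]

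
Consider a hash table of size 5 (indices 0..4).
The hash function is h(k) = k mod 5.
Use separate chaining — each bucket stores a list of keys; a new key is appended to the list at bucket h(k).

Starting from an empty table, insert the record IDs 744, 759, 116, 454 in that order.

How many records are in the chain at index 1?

1

744 -> bucket 4
759 -> bucket 4 (collision)
116 -> bucket 1
454 -> bucket 4 (collision)
Final buckets:
0: .
1: 116
2: .
3: .
4: 744 -> 759 -> 454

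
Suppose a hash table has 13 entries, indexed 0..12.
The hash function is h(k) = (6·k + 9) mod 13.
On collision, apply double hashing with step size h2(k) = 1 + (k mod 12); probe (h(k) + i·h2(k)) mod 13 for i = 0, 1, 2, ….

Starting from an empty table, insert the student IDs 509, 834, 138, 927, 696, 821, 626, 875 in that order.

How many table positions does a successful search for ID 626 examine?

2

509: h=8 → slot 8
834: h=8, h2=7, probe 8,2 → slot 2
138: h=5 → slot 5
927: h=7 → slot 7
696: h=12 → slot 12
821: h=8, h2=6, probe 8,1 → slot 1
626: h=8, h2=3, probe 8,11 → slot 11
875: h=7, h2=12, probe 7,6 → slot 6
Table: [., 821, 834, ., ., 138, 875, 927, 509, ., ., 626, 696]
Lookup 626: h=8, h2=3, probe 8,11 → found at 11.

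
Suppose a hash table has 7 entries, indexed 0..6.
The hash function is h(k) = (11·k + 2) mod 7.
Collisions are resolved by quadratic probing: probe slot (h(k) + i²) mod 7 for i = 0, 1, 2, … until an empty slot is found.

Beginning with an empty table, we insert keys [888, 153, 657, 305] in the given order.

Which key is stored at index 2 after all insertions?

657

Insert 888: h=5, slot 5 empty → index 5.
Insert 153: h=5, slot 5 occupied → index 6.
Insert 657: h=5, slots 5,6 occupied → index 2.
Insert 305: h=4, slot 4 empty → index 4.
Table: [∅, ∅, 657, ∅, 305, 888, 153]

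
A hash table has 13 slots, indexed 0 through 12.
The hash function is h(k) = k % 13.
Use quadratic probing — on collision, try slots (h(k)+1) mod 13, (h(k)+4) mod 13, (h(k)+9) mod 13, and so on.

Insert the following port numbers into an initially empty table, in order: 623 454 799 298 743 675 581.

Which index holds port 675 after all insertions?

Insert 623: h=12, slot 12 empty -> index 12.
Insert 454: h=12, slot 12 occupied -> index 0.
Insert 799: h=6, slot 6 empty -> index 6.
Insert 298: h=12, slots 12,0 occupied -> index 3.
Insert 743: h=2, slot 2 empty -> index 2.
Insert 675: h=12, slots 12,0,3 occupied -> index 8.
Insert 581: h=9, slot 9 empty -> index 9.
Table: [454, ., 743, 298, ., ., 799, ., 675, 581, ., ., 623]

8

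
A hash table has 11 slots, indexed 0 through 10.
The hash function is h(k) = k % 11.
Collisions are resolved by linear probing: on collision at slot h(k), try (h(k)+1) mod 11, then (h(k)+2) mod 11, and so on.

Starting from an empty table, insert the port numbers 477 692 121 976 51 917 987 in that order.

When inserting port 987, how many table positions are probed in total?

477 hashes to 4; slot 4 is free -> place at 4.
692 hashes to 10; slot 10 is free -> place at 10.
121 hashes to 0; slot 0 is free -> place at 0.
976 hashes to 8; slot 8 is free -> place at 8.
51 hashes to 7; slot 7 is free -> place at 7.
917 hashes to 4; 4 taken -> place at 5.
987 hashes to 8; 8 taken -> place at 9.
Table: [121, —, —, —, 477, 917, —, 51, 976, 987, 692]

2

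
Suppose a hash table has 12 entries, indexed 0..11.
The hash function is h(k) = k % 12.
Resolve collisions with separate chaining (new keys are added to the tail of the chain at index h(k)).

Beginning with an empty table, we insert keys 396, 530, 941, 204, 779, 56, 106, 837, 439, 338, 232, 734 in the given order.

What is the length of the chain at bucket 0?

2

Insert 396: h=0, bucket 0 empty -> new chain.
Insert 530: h=2, bucket 2 empty -> new chain.
Insert 941: h=5, bucket 5 empty -> new chain.
Insert 204: h=0, bucket 0 nonempty -> append to chain.
Insert 779: h=11, bucket 11 empty -> new chain.
Insert 56: h=8, bucket 8 empty -> new chain.
Insert 106: h=10, bucket 10 empty -> new chain.
Insert 837: h=9, bucket 9 empty -> new chain.
Insert 439: h=7, bucket 7 empty -> new chain.
Insert 338: h=2, bucket 2 nonempty -> append to chain.
Insert 232: h=4, bucket 4 empty -> new chain.
Insert 734: h=2, bucket 2 nonempty -> append to chain.
Final buckets:
0: 396 -> 204
1: ∅
2: 530 -> 338 -> 734
3: ∅
4: 232
5: 941
6: ∅
7: 439
8: 56
9: 837
10: 106
11: 779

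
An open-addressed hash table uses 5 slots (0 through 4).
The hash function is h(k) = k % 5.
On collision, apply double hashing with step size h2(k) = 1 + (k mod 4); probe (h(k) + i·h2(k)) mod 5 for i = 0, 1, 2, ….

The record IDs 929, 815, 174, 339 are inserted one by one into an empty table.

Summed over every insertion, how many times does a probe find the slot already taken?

2

929: h=4 => slot 4
815: h=0 => slot 0
174: h=4, h2=3, probe 4,2 => slot 2
339: h=4, h2=4, probe 4,3 => slot 3
Table: [815, ∅, 174, 339, 929]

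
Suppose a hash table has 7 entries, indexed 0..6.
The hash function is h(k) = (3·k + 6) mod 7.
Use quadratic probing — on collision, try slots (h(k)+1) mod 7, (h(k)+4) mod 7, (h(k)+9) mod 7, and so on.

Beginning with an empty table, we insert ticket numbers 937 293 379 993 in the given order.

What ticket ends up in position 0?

993

937 hashes to 3; slot 3 is free → place at 3.
293 hashes to 3; 3 taken → place at 4.
379 hashes to 2; slot 2 is free → place at 2.
993 hashes to 3; 3,4 taken → place at 0.
Table: [993, _, 379, 937, 293, _, _]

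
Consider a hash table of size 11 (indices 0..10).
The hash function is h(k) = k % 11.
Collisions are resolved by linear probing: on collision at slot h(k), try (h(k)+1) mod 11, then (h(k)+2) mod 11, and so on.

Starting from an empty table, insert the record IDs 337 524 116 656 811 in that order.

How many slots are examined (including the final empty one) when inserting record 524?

2

337: h=7 → slot 7
524: h=7, probe 7,8 → slot 8
116: h=6 → slot 6
656: h=7, probe 7,8,9 → slot 9
811: h=8, probe 8,9,10 → slot 10
Table: [∅, ∅, ∅, ∅, ∅, ∅, 116, 337, 524, 656, 811]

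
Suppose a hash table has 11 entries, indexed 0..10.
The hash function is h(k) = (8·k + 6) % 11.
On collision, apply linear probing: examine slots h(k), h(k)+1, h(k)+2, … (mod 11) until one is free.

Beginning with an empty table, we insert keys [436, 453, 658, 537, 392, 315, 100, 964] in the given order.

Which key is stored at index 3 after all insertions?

100

436: h=7 → slot 7
453: h=0 → slot 0
658: h=1 → slot 1
537: h=1, probe 1,2 → slot 2
392: h=7, probe 7,8 → slot 8
315: h=7, probe 7,8,9 → slot 9
100: h=3 → slot 3
964: h=7, probe 7,8,9,10 → slot 10
Table: [453, 658, 537, 100, -, -, -, 436, 392, 315, 964]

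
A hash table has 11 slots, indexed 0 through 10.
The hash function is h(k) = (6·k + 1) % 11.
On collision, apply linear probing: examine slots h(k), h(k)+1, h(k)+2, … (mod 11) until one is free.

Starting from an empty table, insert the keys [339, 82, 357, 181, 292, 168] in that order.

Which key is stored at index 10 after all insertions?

339: h=0 → slot 0
82: h=9 → slot 9
357: h=9, probe 9,10 → slot 10
181: h=9, probe 9,10,0,1 → slot 1
292: h=4 → slot 4
168: h=8 → slot 8
Table: [339, 181, ., ., 292, ., ., ., 168, 82, 357]

357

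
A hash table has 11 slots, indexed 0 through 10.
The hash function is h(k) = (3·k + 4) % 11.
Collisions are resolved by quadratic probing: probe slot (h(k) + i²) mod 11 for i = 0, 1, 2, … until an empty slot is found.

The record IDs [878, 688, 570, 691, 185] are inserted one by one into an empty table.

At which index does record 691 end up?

878: h=9 -> slot 9
688: h=0 -> slot 0
570: h=9, probe 9,10 -> slot 10
691: h=9, probe 9,10,2 -> slot 2
185: h=9, probe 9,10,2,7 -> slot 7
Table: [688, _, 691, _, _, _, _, 185, _, 878, 570]

2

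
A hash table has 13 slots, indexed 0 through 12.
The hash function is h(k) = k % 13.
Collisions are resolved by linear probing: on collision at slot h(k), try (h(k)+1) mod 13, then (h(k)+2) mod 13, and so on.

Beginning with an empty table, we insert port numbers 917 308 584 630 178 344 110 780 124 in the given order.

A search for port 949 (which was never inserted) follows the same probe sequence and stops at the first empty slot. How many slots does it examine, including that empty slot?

3

917: h=7 → slot 7
308: h=9 → slot 9
584: h=12 → slot 12
630: h=6 → slot 6
178: h=9, probe 9,10 → slot 10
344: h=6, probe 6,7,8 → slot 8
110: h=6, probe 6,7,8,9,10,11 → slot 11
780: h=0 → slot 0
124: h=7, probe 7,8,9,10,11,12,0,1 → slot 1
Table: [780, 124, ., ., ., ., 630, 917, 344, 308, 178, 110, 584]
Lookup 949: h=0, probe 0,1,2 → slot 2 empty, not found.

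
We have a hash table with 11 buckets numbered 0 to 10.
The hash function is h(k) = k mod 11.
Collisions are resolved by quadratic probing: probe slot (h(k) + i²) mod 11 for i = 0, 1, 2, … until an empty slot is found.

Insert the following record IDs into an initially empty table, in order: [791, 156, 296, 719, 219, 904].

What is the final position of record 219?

791: h=10 -> slot 10
156: h=2 -> slot 2
296: h=10, probe 10,0 -> slot 0
719: h=4 -> slot 4
219: h=10, probe 10,0,3 -> slot 3
904: h=2, probe 2,3,6 -> slot 6
Table: [296, ∅, 156, 219, 719, ∅, 904, ∅, ∅, ∅, 791]

3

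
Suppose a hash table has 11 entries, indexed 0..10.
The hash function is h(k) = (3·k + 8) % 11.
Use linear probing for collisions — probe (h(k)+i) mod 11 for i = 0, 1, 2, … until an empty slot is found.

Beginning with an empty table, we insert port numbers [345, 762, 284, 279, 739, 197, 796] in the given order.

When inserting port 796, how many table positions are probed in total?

3

345 hashes to 9; slot 9 is free → place at 9.
762 hashes to 6; slot 6 is free → place at 6.
284 hashes to 2; slot 2 is free → place at 2.
279 hashes to 9; 9 taken → place at 10.
739 hashes to 3; slot 3 is free → place at 3.
197 hashes to 5; slot 5 is free → place at 5.
796 hashes to 9; 9,10 taken → place at 0.
Table: [796, _, 284, 739, _, 197, 762, _, _, 345, 279]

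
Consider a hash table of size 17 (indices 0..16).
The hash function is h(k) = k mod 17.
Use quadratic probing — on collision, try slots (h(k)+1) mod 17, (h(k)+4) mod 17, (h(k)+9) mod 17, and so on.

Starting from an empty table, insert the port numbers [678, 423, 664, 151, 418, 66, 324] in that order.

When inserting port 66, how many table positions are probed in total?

4

678 hashes to 15; slot 15 is free -> place at 15.
423 hashes to 15; 15 taken -> place at 16.
664 hashes to 1; slot 1 is free -> place at 1.
151 hashes to 15; 15,16 taken -> place at 2.
418 hashes to 10; slot 10 is free -> place at 10.
66 hashes to 15; 15,16,2 taken -> place at 7.
324 hashes to 1; 1,2 taken -> place at 5.
Table: [—, 664, 151, —, —, 324, —, 66, —, —, 418, —, —, —, —, 678, 423]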